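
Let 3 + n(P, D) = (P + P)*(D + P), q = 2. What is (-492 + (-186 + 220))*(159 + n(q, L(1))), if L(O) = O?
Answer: -76944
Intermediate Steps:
n(P, D) = -3 + 2*P*(D + P) (n(P, D) = -3 + (P + P)*(D + P) = -3 + (2*P)*(D + P) = -3 + 2*P*(D + P))
(-492 + (-186 + 220))*(159 + n(q, L(1))) = (-492 + (-186 + 220))*(159 + (-3 + 2*2² + 2*1*2)) = (-492 + 34)*(159 + (-3 + 2*4 + 4)) = -458*(159 + (-3 + 8 + 4)) = -458*(159 + 9) = -458*168 = -76944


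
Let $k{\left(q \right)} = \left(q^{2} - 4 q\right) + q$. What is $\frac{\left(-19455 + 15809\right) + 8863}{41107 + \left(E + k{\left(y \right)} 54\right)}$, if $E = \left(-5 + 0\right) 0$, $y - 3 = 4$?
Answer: $\frac{5217}{42619} \approx 0.12241$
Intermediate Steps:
$y = 7$ ($y = 3 + 4 = 7$)
$k{\left(q \right)} = q^{2} - 3 q$
$E = 0$ ($E = \left(-5\right) 0 = 0$)
$\frac{\left(-19455 + 15809\right) + 8863}{41107 + \left(E + k{\left(y \right)} 54\right)} = \frac{\left(-19455 + 15809\right) + 8863}{41107 + \left(0 + 7 \left(-3 + 7\right) 54\right)} = \frac{-3646 + 8863}{41107 + \left(0 + 7 \cdot 4 \cdot 54\right)} = \frac{5217}{41107 + \left(0 + 28 \cdot 54\right)} = \frac{5217}{41107 + \left(0 + 1512\right)} = \frac{5217}{41107 + 1512} = \frac{5217}{42619}$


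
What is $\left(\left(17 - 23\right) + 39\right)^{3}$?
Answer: $35937$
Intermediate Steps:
$\left(\left(17 - 23\right) + 39\right)^{3} = \left(-6 + 39\right)^{3} = 33^{3} = 35937$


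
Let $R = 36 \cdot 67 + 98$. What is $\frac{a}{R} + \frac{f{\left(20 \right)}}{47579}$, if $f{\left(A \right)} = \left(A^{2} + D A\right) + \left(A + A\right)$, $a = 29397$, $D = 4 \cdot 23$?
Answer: $\frac{1404402663}{119423290} \approx 11.76$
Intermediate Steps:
$D = 92$
$R = 2510$ ($R = 2412 + 98 = 2510$)
$f{\left(A \right)} = A^{2} + 94 A$ ($f{\left(A \right)} = \left(A^{2} + 92 A\right) + \left(A + A\right) = \left(A^{2} + 92 A\right) + 2 A = A^{2} + 94 A$)
$\frac{a}{R} + \frac{f{\left(20 \right)}}{47579} = \frac{29397}{2510} + \frac{20 \left(94 + 20\right)}{47579} = 29397 \cdot \frac{1}{2510} + 20 \cdot 114 \cdot \frac{1}{47579} = \frac{29397}{2510} + 2280 \cdot \frac{1}{47579} = \frac{29397}{2510} + \frac{2280}{47579} = \frac{1404402663}{119423290}$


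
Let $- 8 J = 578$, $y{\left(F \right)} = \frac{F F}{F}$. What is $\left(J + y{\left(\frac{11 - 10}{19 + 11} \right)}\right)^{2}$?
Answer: $\frac{18774889}{3600} \approx 5215.3$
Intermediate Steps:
$y{\left(F \right)} = F$ ($y{\left(F \right)} = \frac{F^{2}}{F} = F$)
$J = - \frac{289}{4}$ ($J = \left(- \frac{1}{8}\right) 578 = - \frac{289}{4} \approx -72.25$)
$\left(J + y{\left(\frac{11 - 10}{19 + 11} \right)}\right)^{2} = \left(- \frac{289}{4} + \frac{11 - 10}{19 + 11}\right)^{2} = \left(- \frac{289}{4} + 1 \cdot \frac{1}{30}\right)^{2} = \left(- \frac{289}{4} + \frac{1}{30}\right)^{2} = \left(- \frac{4333}{60}\right)^{2} = \frac{18774889}{3600}$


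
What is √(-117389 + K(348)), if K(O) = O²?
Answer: √3715 ≈ 60.951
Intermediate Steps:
√(-117389 + K(348)) = √(-117389 + 348²) = √(-117389 + 121104) = √3715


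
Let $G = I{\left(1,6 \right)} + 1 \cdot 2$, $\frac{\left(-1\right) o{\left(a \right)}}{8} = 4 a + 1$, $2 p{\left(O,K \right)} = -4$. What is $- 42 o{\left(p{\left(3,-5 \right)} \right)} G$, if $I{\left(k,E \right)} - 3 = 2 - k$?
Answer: $-14112$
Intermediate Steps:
$I{\left(k,E \right)} = 5 - k$ ($I{\left(k,E \right)} = 3 - \left(-2 + k\right) = 5 - k$)
$p{\left(O,K \right)} = -2$ ($p{\left(O,K \right)} = \frac{1}{2} \left(-4\right) = -2$)
$o{\left(a \right)} = -8 - 32 a$ ($o{\left(a \right)} = - 8 \left(4 a + 1\right) = - 8 \left(1 + 4 a\right) = -8 - 32 a$)
$G = 6$ ($G = \left(5 - 1\right) + 1 \cdot 2 = \left(5 - 1\right) + 2 = 4 + 2 = 6$)
$- 42 o{\left(p{\left(3,-5 \right)} \right)} G = - 42 \left(-8 - -64\right) 6 = - 42 \left(-8 + 64\right) 6 = \left(-42\right) 56 \cdot 6 = \left(-2352\right) 6 = -14112$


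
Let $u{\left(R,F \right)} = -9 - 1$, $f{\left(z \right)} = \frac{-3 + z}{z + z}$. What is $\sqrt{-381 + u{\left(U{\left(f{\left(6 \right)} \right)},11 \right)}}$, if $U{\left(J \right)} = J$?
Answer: $i \sqrt{391} \approx 19.774 i$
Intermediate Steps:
$f{\left(z \right)} = \frac{-3 + z}{2 z}$
$u{\left(R,F \right)} = -10$ ($u{\left(R,F \right)} = -9 - 1 = -10$)
$\sqrt{-381 + u{\left(U{\left(f{\left(6 \right)} \right)},11 \right)}} = \sqrt{-381 - 10} = \sqrt{-391} = i \sqrt{391}$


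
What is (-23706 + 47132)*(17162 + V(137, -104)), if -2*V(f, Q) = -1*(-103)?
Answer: 400830573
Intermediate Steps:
V(f, Q) = -103/2 (V(f, Q) = -(-1)*(-103)/2 = -½*103 = -103/2)
(-23706 + 47132)*(17162 + V(137, -104)) = (-23706 + 47132)*(17162 - 103/2) = 23426*(34221/2) = 400830573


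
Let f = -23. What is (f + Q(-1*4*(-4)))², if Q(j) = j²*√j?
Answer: 1002001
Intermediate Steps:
Q(j) = j^(5/2)
(f + Q(-1*4*(-4)))² = (-23 + (-1*4*(-4))^(5/2))² = (-23 + (-4*(-4))^(5/2))² = (-23 + 16^(5/2))² = (-23 + 1024)² = 1001² = 1002001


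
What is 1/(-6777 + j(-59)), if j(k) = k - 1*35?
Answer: -1/6871 ≈ -0.00014554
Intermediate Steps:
j(k) = -35 + k (j(k) = k - 35 = -35 + k)
1/(-6777 + j(-59)) = 1/(-6777 + (-35 - 59)) = 1/(-6777 - 94) = 1/(-6871) = -1/6871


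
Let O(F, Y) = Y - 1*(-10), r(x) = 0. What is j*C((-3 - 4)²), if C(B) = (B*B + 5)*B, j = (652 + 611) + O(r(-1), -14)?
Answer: 148428546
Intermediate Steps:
O(F, Y) = 10 + Y (O(F, Y) = Y + 10 = 10 + Y)
j = 1259 (j = (652 + 611) + (10 - 14) = 1263 - 4 = 1259)
C(B) = B*(5 + B²) (C(B) = (B² + 5)*B = (5 + B²)*B = B*(5 + B²))
j*C((-3 - 4)²) = 1259*((-3 - 4)²*(5 + ((-3 - 4)²)²)) = 1259*((-7)²*(5 + ((-7)²)²)) = 1259*(49*(5 + 49²)) = 1259*(49*(5 + 2401)) = 1259*(49*2406) = 1259*117894 = 148428546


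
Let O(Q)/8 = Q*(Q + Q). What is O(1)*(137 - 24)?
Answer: 1808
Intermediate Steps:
O(Q) = 16*Q**2 (O(Q) = 8*(Q*(Q + Q)) = 8*(Q*(2*Q)) = 8*(2*Q**2) = 16*Q**2)
O(1)*(137 - 24) = (16*1**2)*(137 - 24) = (16*1)*113 = 16*113 = 1808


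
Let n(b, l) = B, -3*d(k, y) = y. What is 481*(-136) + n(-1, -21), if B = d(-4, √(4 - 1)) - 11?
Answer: -65427 - √3/3 ≈ -65428.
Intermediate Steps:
d(k, y) = -y/3
B = -11 - √3/3 (B = -√(4 - 1)/3 - 11 = -√3/3 - 11 = -11 - √3/3 ≈ -11.577)
n(b, l) = -11 - √3/3
481*(-136) + n(-1, -21) = 481*(-136) + (-11 - √3/3) = -65416 + (-11 - √3/3) = -65427 - √3/3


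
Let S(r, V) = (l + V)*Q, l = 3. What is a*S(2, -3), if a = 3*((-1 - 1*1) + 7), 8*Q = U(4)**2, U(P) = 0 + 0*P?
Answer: 0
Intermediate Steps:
U(P) = 0 (U(P) = 0 + 0 = 0)
Q = 0 (Q = (1/8)*0**2 = (1/8)*0 = 0)
S(r, V) = 0 (S(r, V) = (3 + V)*0 = 0)
a = 15 (a = 3*((-1 - 1) + 7) = 3*(-2 + 7) = 3*5 = 15)
a*S(2, -3) = 15*0 = 0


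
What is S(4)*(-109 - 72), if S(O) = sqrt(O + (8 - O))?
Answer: -362*sqrt(2) ≈ -511.95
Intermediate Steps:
S(O) = 2*sqrt(2) (S(O) = sqrt(8) = 2*sqrt(2))
S(4)*(-109 - 72) = (2*sqrt(2))*(-109 - 72) = (2*sqrt(2))*(-181) = -362*sqrt(2)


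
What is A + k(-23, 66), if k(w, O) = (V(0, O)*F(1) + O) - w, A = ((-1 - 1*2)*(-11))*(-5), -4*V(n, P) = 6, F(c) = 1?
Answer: -155/2 ≈ -77.500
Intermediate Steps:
V(n, P) = -3/2 (V(n, P) = -1/4*6 = -3/2)
A = -165 (A = ((-1 - 2)*(-11))*(-5) = -3*(-11)*(-5) = 33*(-5) = -165)
k(w, O) = -3/2 + O - w (k(w, O) = (-3/2*1 + O) - w = (-3/2 + O) - w = -3/2 + O - w)
A + k(-23, 66) = -165 + (-3/2 + 66 - 1*(-23)) = -165 + (-3/2 + 66 + 23) = -165 + 175/2 = -155/2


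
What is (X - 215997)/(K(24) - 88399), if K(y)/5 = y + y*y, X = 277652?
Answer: -61655/85399 ≈ -0.72196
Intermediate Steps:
K(y) = 5*y + 5*y² (K(y) = 5*(y + y*y) = 5*(y + y²) = 5*y + 5*y²)
(X - 215997)/(K(24) - 88399) = (277652 - 215997)/(5*24*(1 + 24) - 88399) = 61655/(5*24*25 - 88399) = 61655/(3000 - 88399) = 61655/(-85399) = 61655*(-1/85399) = -61655/85399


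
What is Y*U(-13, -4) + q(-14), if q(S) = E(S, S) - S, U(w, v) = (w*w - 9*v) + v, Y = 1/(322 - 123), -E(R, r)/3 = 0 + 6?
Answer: -595/199 ≈ -2.9899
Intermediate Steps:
E(R, r) = -18 (E(R, r) = -3*(0 + 6) = -3*6 = -18)
Y = 1/199 ≈ 0.0050251
U(w, v) = w² - 8*v (U(w, v) = (w² - 9*v) + v = w² - 8*v)
q(S) = -18 - S
Y*U(-13, -4) + q(-14) = ((-13)² - 8*(-4))/199 + (-18 - 1*(-14)) = (169 + 32)/199 + (-18 + 14) = (1/199)*201 - 4 = 201/199 - 4 = -595/199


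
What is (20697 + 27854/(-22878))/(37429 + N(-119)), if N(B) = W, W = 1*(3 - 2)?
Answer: 118369528/214080885 ≈ 0.55292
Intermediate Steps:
W = 1 (W = 1*1 = 1)
N(B) = 1
(20697 + 27854/(-22878))/(37429 + N(-119)) = (20697 + 27854/(-22878))/(37429 + 1) = (20697 + 27854*(-1/22878))/37430 = (20697 - 13927/11439)*(1/37430) = (236739056/11439)*(1/37430) = 118369528/214080885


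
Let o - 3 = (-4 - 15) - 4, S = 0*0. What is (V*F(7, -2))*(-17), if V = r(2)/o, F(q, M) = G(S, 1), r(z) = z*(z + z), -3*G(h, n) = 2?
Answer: -68/15 ≈ -4.5333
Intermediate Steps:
S = 0
G(h, n) = -⅔ (G(h, n) = -⅓*2 = -⅔)
o = -20 (o = 3 + ((-4 - 15) - 4) = 3 + (-19 - 4) = 3 - 23 = -20)
r(z) = 2*z² (r(z) = z*(2*z) = 2*z²)
F(q, M) = -⅔
V = -⅖ (V = (2*2²)/(-20) = (2*4)*(-1/20) = 8*(-1/20) = -⅖ ≈ -0.40000)
(V*F(7, -2))*(-17) = -⅖*(-⅔)*(-17) = (4/15)*(-17) = -68/15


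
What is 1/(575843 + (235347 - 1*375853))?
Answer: 1/435337 ≈ 2.2971e-6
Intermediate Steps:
1/(575843 + (235347 - 1*375853)) = 1/(575843 + (235347 - 375853)) = 1/(575843 - 140506) = 1/435337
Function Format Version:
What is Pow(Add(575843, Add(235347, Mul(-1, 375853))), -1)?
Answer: Rational(1, 435337) ≈ 2.2971e-6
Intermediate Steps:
Pow(Add(575843, Add(235347, Mul(-1, 375853))), -1) = Pow(Add(575843, Add(235347, -375853)), -1) = Pow(Add(575843, -140506), -1) = Pow(435337, -1) = Rational(1, 435337)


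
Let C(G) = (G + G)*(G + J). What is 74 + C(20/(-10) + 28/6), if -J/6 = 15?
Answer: -3526/9 ≈ -391.78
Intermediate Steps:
J = -90 (J = -6*15 = -90)
C(G) = 2*G*(-90 + G) (C(G) = (G + G)*(G - 90) = (2*G)*(-90 + G) = 2*G*(-90 + G))
74 + C(20/(-10) + 28/6) = 74 + 2*(20/(-10) + 28/6)*(-90 + (20/(-10) + 28/6)) = 74 + 2*(20*(-1/10) + 28*(1/6))*(-90 + (20*(-1/10) + 28*(1/6))) = 74 + 2*(-2 + 14/3)*(-90 + (-2 + 14/3)) = 74 + 2*(8/3)*(-90 + 8/3) = 74 + 2*(8/3)*(-262/3) = 74 - 4192/9 = -3526/9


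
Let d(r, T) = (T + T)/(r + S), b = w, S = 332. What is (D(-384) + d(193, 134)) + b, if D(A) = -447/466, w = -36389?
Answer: -8902678637/244650 ≈ -36389.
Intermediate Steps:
b = -36389
d(r, T) = 2*T/(332 + r) (d(r, T) = (T + T)/(r + 332) = (2*T)/(332 + r) = 2*T/(332 + r))
D(A) = -447/466 (D(A) = -447*1/466 = -447/466)
(D(-384) + d(193, 134)) + b = (-447/466 + 2*134/(332 + 193)) - 36389 = (-447/466 + 2*134/525) - 36389 = (-447/466 + 2*134*(1/525)) - 36389 = (-447/466 + 268/525) - 36389 = -109787/244650 - 36389 = -8902678637/244650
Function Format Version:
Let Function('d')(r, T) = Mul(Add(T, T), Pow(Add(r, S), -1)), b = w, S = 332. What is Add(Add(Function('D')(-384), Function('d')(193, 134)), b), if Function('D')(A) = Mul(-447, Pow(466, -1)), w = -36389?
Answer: Rational(-8902678637, 244650) ≈ -36389.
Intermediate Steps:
b = -36389
Function('d')(r, T) = Mul(2, T, Pow(Add(332, r), -1)) (Function('d')(r, T) = Mul(Add(T, T), Pow(Add(r, 332), -1)) = Mul(Mul(2, T), Pow(Add(332, r), -1)) = Mul(2, T, Pow(Add(332, r), -1)))
Function('D')(A) = Rational(-447, 466) (Function('D')(A) = Mul(-447, Rational(1, 466)) = Rational(-447, 466))
Add(Add(Function('D')(-384), Function('d')(193, 134)), b) = Add(Add(Rational(-447, 466), Mul(2, 134, Pow(Add(332, 193), -1))), -36389) = Add(Add(Rational(-447, 466), Mul(2, 134, Pow(525, -1))), -36389) = Add(Add(Rational(-447, 466), Mul(2, 134, Rational(1, 525))), -36389) = Add(Add(Rational(-447, 466), Rational(268, 525)), -36389) = Add(Rational(-109787, 244650), -36389) = Rational(-8902678637, 244650)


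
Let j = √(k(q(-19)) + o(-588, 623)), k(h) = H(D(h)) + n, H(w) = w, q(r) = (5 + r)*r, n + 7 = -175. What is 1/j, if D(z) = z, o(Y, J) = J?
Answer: √707/707 ≈ 0.037609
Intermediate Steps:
n = -182 (n = -7 - 175 = -182)
q(r) = r*(5 + r)
k(h) = -182 + h (k(h) = h - 182 = -182 + h)
j = √707 (j = √((-182 - 19*(5 - 19)) + 623) = √((-182 - 19*(-14)) + 623) = √((-182 + 266) + 623) = √(84 + 623) = √707 ≈ 26.589)
1/j = 1/(√707) = √707/707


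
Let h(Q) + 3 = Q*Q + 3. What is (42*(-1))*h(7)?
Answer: -2058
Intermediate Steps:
h(Q) = Q² (h(Q) = -3 + (Q*Q + 3) = -3 + (Q² + 3) = -3 + (3 + Q²) = Q²)
(42*(-1))*h(7) = (42*(-1))*7² = -42*49 = -2058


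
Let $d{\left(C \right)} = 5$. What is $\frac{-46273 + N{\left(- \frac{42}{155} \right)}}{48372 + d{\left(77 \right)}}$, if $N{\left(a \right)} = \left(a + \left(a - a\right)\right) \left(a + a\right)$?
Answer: $- \frac{1111705297}{1162257425} \approx -0.9565$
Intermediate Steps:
$N{\left(a \right)} = 2 a^{2}$ ($N{\left(a \right)} = \left(a + 0\right) 2 a = a 2 a = 2 a^{2}$)
$\frac{-46273 + N{\left(- \frac{42}{155} \right)}}{48372 + d{\left(77 \right)}} = \frac{-46273 + 2 \left(- \frac{42}{155}\right)^{2}}{48372 + 5} = \frac{-46273 + 2 \left(\left(-42\right) \frac{1}{155}\right)^{2}}{48377} = \left(-46273 + 2 \left(- \frac{42}{155}\right)^{2}\right) \frac{1}{48377} = \left(-46273 + 2 \cdot \frac{1764}{24025}\right) \frac{1}{48377} = \left(-46273 + \frac{3528}{24025}\right) \frac{1}{48377} = \left(- \frac{1111705297}{24025}\right) \frac{1}{48377} = - \frac{1111705297}{1162257425}$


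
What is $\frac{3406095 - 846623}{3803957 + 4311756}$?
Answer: $\frac{2559472}{8115713} \approx 0.31537$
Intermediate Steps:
$\frac{3406095 - 846623}{3803957 + 4311756} = \frac{2559472}{8115713}$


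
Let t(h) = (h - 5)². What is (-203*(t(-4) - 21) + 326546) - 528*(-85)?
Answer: 359246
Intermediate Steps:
t(h) = (-5 + h)²
(-203*(t(-4) - 21) + 326546) - 528*(-85) = (-203*((-5 - 4)² - 21) + 326546) - 528*(-85) = (-203*((-9)² - 21) + 326546) + 44880 = (-203*(81 - 21) + 326546) + 44880 = (-203*60 + 326546) + 44880 = (-12180 + 326546) + 44880 = 314366 + 44880 = 359246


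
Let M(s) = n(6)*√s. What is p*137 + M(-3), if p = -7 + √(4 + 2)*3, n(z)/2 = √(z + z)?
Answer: -959 + 12*I + 411*√6 ≈ 47.74 + 12.0*I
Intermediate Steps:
n(z) = 2*√2*√z (n(z) = 2*√(z + z) = 2*√(2*z) = 2*(√2*√z) = 2*√2*√z)
M(s) = 4*√3*√s (M(s) = (2*√2*√6)*√s = (4*√3)*√s = 4*√3*√s)
p = -7 + 3*√6 (p = -7 + √6*3 = -7 + 3*√6 ≈ 0.34847)
p*137 + M(-3) = (-7 + 3*√6)*137 + 4*√3*√(-3) = (-959 + 411*√6) + 4*√3*(I*√3) = (-959 + 411*√6) + 12*I = -959 + 12*I + 411*√6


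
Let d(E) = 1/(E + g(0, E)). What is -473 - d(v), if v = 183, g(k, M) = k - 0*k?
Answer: -86560/183 ≈ -473.01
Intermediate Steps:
g(k, M) = k (g(k, M) = k - 1*0 = k + 0 = k)
d(E) = 1/E (d(E) = 1/(E + 0) = 1/E)
-473 - d(v) = -473 - 1/183 = -86560/183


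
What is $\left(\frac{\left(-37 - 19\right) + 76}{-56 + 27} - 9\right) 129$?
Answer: $- \frac{36249}{29} \approx -1250.0$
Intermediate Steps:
$\left(\frac{\left(-37 - 19\right) + 76}{-56 + 27} - 9\right) 129 = \left(\frac{-56 + 76}{-29} - 9\right) 129 = \left(20 \left(- \frac{1}{29}\right) - 9\right) 129 = \left(- \frac{20}{29} - 9\right) 129 = \left(- \frac{281}{29}\right) 129 = - \frac{36249}{29}$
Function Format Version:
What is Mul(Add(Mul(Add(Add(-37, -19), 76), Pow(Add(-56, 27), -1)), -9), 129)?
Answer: Rational(-36249, 29) ≈ -1250.0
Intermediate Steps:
Mul(Add(Mul(Add(Add(-37, -19), 76), Pow(Add(-56, 27), -1)), -9), 129) = Mul(Add(Mul(Add(-56, 76), Pow(-29, -1)), -9), 129) = Mul(Add(Mul(20, Rational(-1, 29)), -9), 129) = Mul(Add(Rational(-20, 29), -9), 129) = Mul(Rational(-281, 29), 129) = Rational(-36249, 29)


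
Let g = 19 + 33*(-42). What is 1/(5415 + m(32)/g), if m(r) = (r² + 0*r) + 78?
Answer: 1367/7401203 ≈ 0.00018470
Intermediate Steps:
g = -1367 (g = 19 - 1386 = -1367)
m(r) = 78 + r² (m(r) = (r² + 0) + 78 = r² + 78 = 78 + r²)
1/(5415 + m(32)/g) = 1/(5415 + (78 + 32²)/(-1367)) = 1/(5415 + (78 + 1024)*(-1/1367)) = 1/(5415 + 1102*(-1/1367)) = 1/(5415 - 1102/1367) = 1/(7401203/1367) = 1367/7401203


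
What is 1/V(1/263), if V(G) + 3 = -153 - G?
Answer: -263/41029 ≈ -0.0064101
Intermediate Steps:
V(G) = -156 - G (V(G) = -3 + (-153 - G) = -156 - G)
1/V(1/263) = 1/(-156 - 1/263) = 1/(-41029/263) = -263/41029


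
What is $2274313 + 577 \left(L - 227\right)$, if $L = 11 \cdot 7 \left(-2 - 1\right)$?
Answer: $2010047$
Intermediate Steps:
$L = -231$ ($L = 77 \left(-3\right) = -231$)
$2274313 + 577 \left(L - 227\right) = 2274313 + 577 \left(-231 - 227\right) = 2274313 + 577 \left(-458\right) = 2274313 - 264266 = 2010047$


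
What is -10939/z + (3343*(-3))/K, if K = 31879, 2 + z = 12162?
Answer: -470677021/387648640 ≈ -1.2142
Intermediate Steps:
z = 12160 (z = -2 + 12162 = 12160)
-10939/z + (3343*(-3))/K = -10939/12160 + (3343*(-3))/31879 = -10939*1/12160 - 10029*1/31879 = -10939/12160 - 10029/31879 = -470677021/387648640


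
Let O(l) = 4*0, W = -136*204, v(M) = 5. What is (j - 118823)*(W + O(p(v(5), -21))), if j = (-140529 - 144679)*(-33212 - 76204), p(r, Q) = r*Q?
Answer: -865784804615520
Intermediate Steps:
p(r, Q) = Q*r
W = -27744
O(l) = 0
j = 31206318528 (j = -285208*(-109416) = 31206318528)
(j - 118823)*(W + O(p(v(5), -21))) = (31206318528 - 118823)*(-27744 + 0) = 31206199705*(-27744) = -865784804615520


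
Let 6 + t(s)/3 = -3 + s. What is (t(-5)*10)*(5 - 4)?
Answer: -420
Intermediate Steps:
t(s) = -27 + 3*s (t(s) = -18 + 3*(-3 + s) = -18 + (-9 + 3*s) = -27 + 3*s)
(t(-5)*10)*(5 - 4) = ((-27 + 3*(-5))*10)*(5 - 4) = ((-27 - 15)*10)*1 = -42*10*1 = -420*1 = -420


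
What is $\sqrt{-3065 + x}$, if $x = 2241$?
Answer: $2 i \sqrt{206} \approx 28.705 i$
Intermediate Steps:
$\sqrt{-3065 + x} = \sqrt{-3065 + 2241} = \sqrt{-824} = 2 i \sqrt{206}$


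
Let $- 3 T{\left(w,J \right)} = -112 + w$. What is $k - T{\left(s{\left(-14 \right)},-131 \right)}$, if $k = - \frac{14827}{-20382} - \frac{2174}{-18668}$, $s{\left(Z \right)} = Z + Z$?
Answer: $- \frac{726464749}{15853799} \approx -45.823$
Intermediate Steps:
$s{\left(Z \right)} = 2 Z$
$T{\left(w,J \right)} = \frac{112}{3} - \frac{w}{3}$ ($T{\left(w,J \right)} = - \frac{-112 + w}{3} = \frac{112}{3} - \frac{w}{3}$)
$k = \frac{40137613}{47561397}$ ($k = \left(-14827\right) \left(- \frac{1}{20382}\right) - - \frac{1087}{9334} = \frac{14827}{20382} + \frac{1087}{9334} = \frac{40137613}{47561397} \approx 0.84391$)
$k - T{\left(s{\left(-14 \right)},-131 \right)} = \frac{40137613}{47561397} - \left(\frac{112}{3} - \frac{2 \left(-14\right)}{3}\right) = \frac{40137613}{47561397} - \left(\frac{112}{3} - - \frac{28}{3}\right) = \frac{40137613}{47561397} - \left(\frac{112}{3} + \frac{28}{3}\right) = \frac{40137613}{47561397} - \frac{140}{3} = - \frac{726464749}{15853799}$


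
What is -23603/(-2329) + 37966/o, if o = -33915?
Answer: 41886643/4646355 ≈ 9.0150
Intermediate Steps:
-23603/(-2329) + 37966/o = -23603/(-2329) + 37966/(-33915) = -23603*(-1/2329) + 37966*(-1/33915) = 23603/2329 - 37966/33915 = 41886643/4646355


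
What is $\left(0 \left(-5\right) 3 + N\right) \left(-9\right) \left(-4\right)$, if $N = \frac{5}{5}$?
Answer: $36$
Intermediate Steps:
$N = 1$ ($N = 5 \cdot \frac{1}{5} = 1$)
$\left(0 \left(-5\right) 3 + N\right) \left(-9\right) \left(-4\right) = \left(0 \left(-5\right) 3 + 1\right) \left(-9\right) \left(-4\right) = \left(0 \cdot 3 + 1\right) \left(-9\right) \left(-4\right) = \left(0 + 1\right) \left(-9\right) \left(-4\right) = 1 \left(-9\right) \left(-4\right) = \left(-9\right) \left(-4\right) = 36$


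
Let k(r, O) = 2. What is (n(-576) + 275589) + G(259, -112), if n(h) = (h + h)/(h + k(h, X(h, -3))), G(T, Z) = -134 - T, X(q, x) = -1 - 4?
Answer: 78981828/287 ≈ 2.7520e+5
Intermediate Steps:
X(q, x) = -5
n(h) = 2*h/(2 + h) (n(h) = (h + h)/(h + 2) = (2*h)/(2 + h) = 2*h/(2 + h))
(n(-576) + 275589) + G(259, -112) = (2*(-576)/(2 - 576) + 275589) + (-134 - 1*259) = (2*(-576)/(-574) + 275589) + (-134 - 259) = (2*(-576)*(-1/574) + 275589) - 393 = (576/287 + 275589) - 393 = 79094619/287 - 393 = 78981828/287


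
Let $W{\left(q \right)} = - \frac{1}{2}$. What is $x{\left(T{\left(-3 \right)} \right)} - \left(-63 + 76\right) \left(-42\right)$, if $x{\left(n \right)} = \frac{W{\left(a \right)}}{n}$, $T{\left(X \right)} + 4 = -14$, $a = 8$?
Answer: $\frac{19657}{36} \approx 546.03$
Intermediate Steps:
$T{\left(X \right)} = -18$ ($T{\left(X \right)} = -4 - 14 = -18$)
$W{\left(q \right)} = - \frac{1}{2}$ ($W{\left(q \right)} = \left(-1\right) \frac{1}{2} = - \frac{1}{2}$)
$x{\left(n \right)} = - \frac{1}{2 n}$
$x{\left(T{\left(-3 \right)} \right)} - \left(-63 + 76\right) \left(-42\right) = - \frac{1}{2 \left(-18\right)} - \left(-63 + 76\right) \left(-42\right) = \left(- \frac{1}{2}\right) \left(- \frac{1}{18}\right) - 13 \left(-42\right) = \frac{1}{36} - -546 = \frac{1}{36} + 546 = \frac{19657}{36}$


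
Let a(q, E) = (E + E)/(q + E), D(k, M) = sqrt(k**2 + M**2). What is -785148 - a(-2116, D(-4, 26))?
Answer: -878730574922/1119191 + 2116*sqrt(173)/1119191 ≈ -7.8515e+5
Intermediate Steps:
D(k, M) = sqrt(M**2 + k**2)
a(q, E) = 2*E/(E + q) (a(q, E) = (2*E)/(E + q) = 2*E/(E + q))
-785148 - a(-2116, D(-4, 26)) = -785148 - 2*sqrt(26**2 + (-4)**2)/(sqrt(26**2 + (-4)**2) - 2116) = -785148 - 2*sqrt(676 + 16)/(sqrt(676 + 16) - 2116) = -785148 - 2*sqrt(692)/(sqrt(692) - 2116) = -785148 - 2*2*sqrt(173)/(2*sqrt(173) - 2116) = -785148 - 2*2*sqrt(173)/(-2116 + 2*sqrt(173)) = -785148 - 4*sqrt(173)/(-2116 + 2*sqrt(173))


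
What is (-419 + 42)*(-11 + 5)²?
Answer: -13572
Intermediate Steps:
(-419 + 42)*(-11 + 5)² = -377*(-6)² = -377*36 = -13572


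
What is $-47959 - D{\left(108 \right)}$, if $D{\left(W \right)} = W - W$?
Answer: $-47959$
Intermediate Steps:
$D{\left(W \right)} = 0$
$-47959 - D{\left(108 \right)} = -47959 - 0 = -47959 + 0 = -47959$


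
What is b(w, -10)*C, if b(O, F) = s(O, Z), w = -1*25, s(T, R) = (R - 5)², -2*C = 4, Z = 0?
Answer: -50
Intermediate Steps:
C = -2 (C = -½*4 = -2)
s(T, R) = (-5 + R)²
w = -25
b(O, F) = 25 (b(O, F) = (-5 + 0)² = (-5)² = 25)
b(w, -10)*C = 25*(-2) = -50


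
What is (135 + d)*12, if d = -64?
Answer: 852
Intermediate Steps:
(135 + d)*12 = (135 - 64)*12 = 71*12 = 852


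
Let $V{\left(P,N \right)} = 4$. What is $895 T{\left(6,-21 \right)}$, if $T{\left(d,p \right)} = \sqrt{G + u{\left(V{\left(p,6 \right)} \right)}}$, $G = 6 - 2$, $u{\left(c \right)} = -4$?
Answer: $0$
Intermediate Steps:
$G = 4$
$T{\left(d,p \right)} = 0$ ($T{\left(d,p \right)} = \sqrt{4 - 4} = \sqrt{0} = 0$)
$895 T{\left(6,-21 \right)} = 895 \cdot 0 = 0$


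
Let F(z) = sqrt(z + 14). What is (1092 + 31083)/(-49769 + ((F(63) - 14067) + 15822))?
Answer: -118834650/177334163 - 2475*sqrt(77)/177334163 ≈ -0.67024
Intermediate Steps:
F(z) = sqrt(14 + z)
(1092 + 31083)/(-49769 + ((F(63) - 14067) + 15822)) = (1092 + 31083)/(-49769 + ((sqrt(14 + 63) - 14067) + 15822)) = 32175/(-49769 + ((sqrt(77) - 14067) + 15822)) = 32175/(-49769 + ((-14067 + sqrt(77)) + 15822)) = 32175/(-49769 + (1755 + sqrt(77))) = 32175/(-48014 + sqrt(77))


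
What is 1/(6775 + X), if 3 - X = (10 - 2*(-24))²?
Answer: 1/3414 ≈ 0.00029291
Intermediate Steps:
X = -3361 (X = 3 - (10 - 2*(-24))² = 3 - (10 + 48)² = 3 - 1*58² = 3 - 1*3364 = 3 - 3364 = -3361)
1/(6775 + X) = 1/(6775 - 3361) = 1/3414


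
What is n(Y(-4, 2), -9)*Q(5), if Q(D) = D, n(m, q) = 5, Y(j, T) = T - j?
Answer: 25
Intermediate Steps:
n(Y(-4, 2), -9)*Q(5) = 5*5 = 25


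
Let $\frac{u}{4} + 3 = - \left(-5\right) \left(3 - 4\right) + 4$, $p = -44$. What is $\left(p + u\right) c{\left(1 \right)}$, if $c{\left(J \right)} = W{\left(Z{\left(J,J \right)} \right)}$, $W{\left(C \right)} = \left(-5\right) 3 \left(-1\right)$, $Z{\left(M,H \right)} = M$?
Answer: $-900$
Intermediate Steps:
$W{\left(C \right)} = 15$ ($W{\left(C \right)} = \left(-15\right) \left(-1\right) = 15$)
$c{\left(J \right)} = 15$
$u = -16$ ($u = -12 + 4 \left(- \left(-5\right) \left(3 - 4\right) + 4\right) = -12 + 4 \left(- \left(-5\right) \left(-1\right) + 4\right) = -12 + 4 \left(\left(-1\right) 5 + 4\right) = -12 + 4 \left(-5 + 4\right) = -12 + 4 \left(-1\right) = -12 - 4 = -16$)
$\left(p + u\right) c{\left(1 \right)} = \left(-44 - 16\right) 15 = \left(-60\right) 15 = -900$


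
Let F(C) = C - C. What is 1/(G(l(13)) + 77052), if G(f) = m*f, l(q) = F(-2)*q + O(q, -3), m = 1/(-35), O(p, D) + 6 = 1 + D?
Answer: 35/2696828 ≈ 1.2978e-5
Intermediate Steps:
O(p, D) = -5 + D (O(p, D) = -6 + (1 + D) = -5 + D)
F(C) = 0
m = -1/35 ≈ -0.028571
l(q) = -8 (l(q) = 0*q + (-5 - 3) = 0 - 8 = -8)
G(f) = -f/35
1/(G(l(13)) + 77052) = 1/(-1/35*(-8) + 77052) = 1/(8/35 + 77052) = 1/(2696828/35) = 35/2696828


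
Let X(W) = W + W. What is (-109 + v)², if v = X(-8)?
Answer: 15625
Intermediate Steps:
X(W) = 2*W
v = -16 (v = 2*(-8) = -16)
(-109 + v)² = (-109 - 16)² = (-125)² = 15625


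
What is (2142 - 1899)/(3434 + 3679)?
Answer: 81/2371 ≈ 0.034163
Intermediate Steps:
(2142 - 1899)/(3434 + 3679) = 243/7113 = 243*(1/7113) = 81/2371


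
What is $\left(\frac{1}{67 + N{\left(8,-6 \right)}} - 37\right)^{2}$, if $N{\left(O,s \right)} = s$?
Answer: $\frac{5089536}{3721} \approx 1367.8$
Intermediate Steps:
$\left(\frac{1}{67 + N{\left(8,-6 \right)}} - 37\right)^{2} = \left(\frac{1}{67 - 6} - 37\right)^{2} = \left(\frac{1}{61} - 37\right)^{2} = \left(- \frac{2256}{61}\right)^{2} = \frac{5089536}{3721}$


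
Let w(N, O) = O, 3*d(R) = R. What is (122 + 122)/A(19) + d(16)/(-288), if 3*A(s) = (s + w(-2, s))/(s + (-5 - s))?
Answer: -98839/1026 ≈ -96.334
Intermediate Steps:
d(R) = R/3
A(s) = -2*s/15 (A(s) = ((s + s)/(s + (-5 - s)))/3 = ((2*s)/(-5))/3 = ((2*s)*(-1/5))/3 = (-2*s/5)/3 = -2*s/15)
(122 + 122)/A(19) + d(16)/(-288) = (122 + 122)/((-2/15*19)) + ((1/3)*16)/(-288) = 244/(-38/15) + (16/3)*(-1/288) = 244*(-15/38) - 1/54 = -1830/19 - 1/54 = -98839/1026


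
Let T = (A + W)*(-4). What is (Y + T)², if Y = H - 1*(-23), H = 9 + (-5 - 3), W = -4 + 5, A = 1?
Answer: 256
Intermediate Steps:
W = 1
H = 1 (H = 9 - 8 = 1)
T = -8 (T = (1 + 1)*(-4) = 2*(-4) = -8)
Y = 24 (Y = 1 - 1*(-23) = 1 + 23 = 24)
(Y + T)² = (24 - 8)² = 16² = 256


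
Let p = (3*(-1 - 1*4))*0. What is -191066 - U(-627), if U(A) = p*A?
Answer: -191066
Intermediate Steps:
p = 0 (p = (3*(-1 - 4))*0 = (3*(-5))*0 = -15*0 = 0)
U(A) = 0 (U(A) = 0*A = 0)
-191066 - U(-627) = -191066 - 1*0 = -191066 + 0 = -191066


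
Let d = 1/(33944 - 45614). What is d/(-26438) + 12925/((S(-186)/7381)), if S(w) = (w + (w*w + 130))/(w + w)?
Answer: -49769751285312143/48439439220 ≈ -1.0275e+6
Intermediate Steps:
S(w) = (130 + w + w**2)/(2*w) (S(w) = (w + (w**2 + 130))/((2*w)) = (w + (130 + w**2))*(1/(2*w)) = (130 + w + w**2)*(1/(2*w)) = (130 + w + w**2)/(2*w))
d = -1/11670 (d = 1/(-11670) = -1/11670 ≈ -8.5690e-5)
d/(-26438) + 12925/((S(-186)/7381)) = -1/11670/(-26438) + 12925/((((1/2)*(130 - 186*(1 - 186))/(-186))/7381)) = -1/11670*(-1/26438) + 12925/((((1/2)*(-1/186)*(130 - 186*(-185)))*(1/7381))) = 1/308531460 + 12925/((((1/2)*(-1/186)*(130 + 34410))*(1/7381))) = 1/308531460 + 12925/((((1/2)*(-1/186)*34540)*(1/7381))) = 1/308531460 + 12925/((-8635/93*1/7381)) = 1/308531460 + 12925/(-785/62403) = 1/308531460 + 12925*(-62403/785) = 1/308531460 - 161311755/157 = -49769751285312143/48439439220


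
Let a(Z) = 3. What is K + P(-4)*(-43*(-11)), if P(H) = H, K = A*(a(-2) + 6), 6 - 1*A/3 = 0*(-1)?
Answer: -1730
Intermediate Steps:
A = 18 (A = 18 - 0*(-1) = 18 - 3*0 = 18 + 0 = 18)
K = 162 (K = 18*(3 + 6) = 18*9 = 162)
K + P(-4)*(-43*(-11)) = 162 - (-172)*(-11) = 162 - 4*473 = 162 - 1892 = -1730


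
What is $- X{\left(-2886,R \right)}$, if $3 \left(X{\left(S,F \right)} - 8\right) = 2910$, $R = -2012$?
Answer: $-978$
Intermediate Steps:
$X{\left(S,F \right)} = 978$ ($X{\left(S,F \right)} = 8 + \frac{1}{3} \cdot 2910 = 8 + 970 = 978$)
$- X{\left(-2886,R \right)} = \left(-1\right) 978 = -978$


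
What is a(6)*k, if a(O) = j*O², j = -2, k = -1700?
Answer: 122400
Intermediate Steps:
a(O) = -2*O²
a(6)*k = -2*6²*(-1700) = -2*36*(-1700) = -72*(-1700) = 122400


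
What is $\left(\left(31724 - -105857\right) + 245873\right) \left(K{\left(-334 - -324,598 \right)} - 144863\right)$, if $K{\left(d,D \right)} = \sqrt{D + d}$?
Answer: $-55548296802 + 5368356 \sqrt{3} \approx -5.5539 \cdot 10^{10}$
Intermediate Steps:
$\left(\left(31724 - -105857\right) + 245873\right) \left(K{\left(-334 - -324,598 \right)} - 144863\right) = \left(\left(31724 - -105857\right) + 245873\right) \left(\sqrt{598 - 10} - 144863\right) = \left(\left(31724 + 105857\right) + 245873\right) \left(\sqrt{598 + \left(-334 + 324\right)} - 144863\right) = \left(137581 + 245873\right) \left(\sqrt{598 - 10} - 144863\right) = 383454 \left(\sqrt{588} - 144863\right) = 383454 \left(14 \sqrt{3} - 144863\right) = 383454 \left(-144863 + 14 \sqrt{3}\right) = -55548296802 + 5368356 \sqrt{3}$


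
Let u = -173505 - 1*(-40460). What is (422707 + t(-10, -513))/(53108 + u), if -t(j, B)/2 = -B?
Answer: -32437/6149 ≈ -5.2752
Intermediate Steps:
t(j, B) = 2*B (t(j, B) = -(-2)*B = 2*B)
u = -133045 (u = -173505 + 40460 = -133045)
(422707 + t(-10, -513))/(53108 + u) = (422707 + 2*(-513))/(53108 - 133045) = (422707 - 1026)/(-79937) = 421681*(-1/79937) = -32437/6149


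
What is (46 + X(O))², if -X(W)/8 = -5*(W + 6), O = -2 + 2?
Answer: 81796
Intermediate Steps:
O = 0
X(W) = 240 + 40*W (X(W) = -(-40)*(W + 6) = -(-40)*(6 + W) = -8*(-30 - 5*W) = 240 + 40*W)
(46 + X(O))² = (46 + (240 + 40*0))² = (46 + (240 + 0))² = (46 + 240)² = 286² = 81796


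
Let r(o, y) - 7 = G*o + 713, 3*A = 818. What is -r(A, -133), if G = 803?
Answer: -659014/3 ≈ -2.1967e+5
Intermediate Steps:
A = 818/3 (A = (⅓)*818 = 818/3 ≈ 272.67)
r(o, y) = 720 + 803*o (r(o, y) = 7 + (803*o + 713) = 7 + (713 + 803*o) = 720 + 803*o)
-r(A, -133) = -(720 + 803*(818/3)) = -(720 + 656854/3) = -1*659014/3 = -659014/3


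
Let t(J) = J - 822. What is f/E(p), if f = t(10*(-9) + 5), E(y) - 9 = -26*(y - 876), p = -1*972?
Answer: -907/48057 ≈ -0.018873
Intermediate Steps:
p = -972
E(y) = 22785 - 26*y (E(y) = 9 - 26*(y - 876) = 9 - 26*(-876 + y) = 9 + (22776 - 26*y) = 22785 - 26*y)
t(J) = -822 + J
f = -907 (f = -822 + (10*(-9) + 5) = -822 + (-90 + 5) = -822 - 85 = -907)
f/E(p) = -907/(22785 - 26*(-972)) = -907/(22785 + 25272) = -907/48057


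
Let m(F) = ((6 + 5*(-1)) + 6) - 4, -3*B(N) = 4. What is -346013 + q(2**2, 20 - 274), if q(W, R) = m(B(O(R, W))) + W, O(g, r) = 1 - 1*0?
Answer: -346006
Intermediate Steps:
O(g, r) = 1 (O(g, r) = 1 + 0 = 1)
B(N) = -4/3 (B(N) = -1/3*4 = -4/3)
m(F) = 3 (m(F) = ((6 - 5) + 6) - 4 = (1 + 6) - 4 = 7 - 4 = 3)
q(W, R) = 3 + W
-346013 + q(2**2, 20 - 274) = -346013 + (3 + 2**2) = -346013 + (3 + 4) = -346013 + 7 = -346006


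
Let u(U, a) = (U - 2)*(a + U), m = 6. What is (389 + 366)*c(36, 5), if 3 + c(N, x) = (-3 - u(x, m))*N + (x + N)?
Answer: -949790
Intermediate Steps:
u(U, a) = (-2 + U)*(U + a)
c(N, x) = -3 + N + x + N*(9 - x**2 - 4*x) (c(N, x) = -3 + ((-3 - (x**2 - 2*x - 2*6 + x*6))*N + (x + N)) = -3 + ((-3 - (x**2 - 2*x - 12 + 6*x))*N + (N + x)) = -3 + ((-3 - (-12 + x**2 + 4*x))*N + (N + x)) = -3 + ((-3 + (12 - x**2 - 4*x))*N + (N + x)) = -3 + ((9 - x**2 - 4*x)*N + (N + x)) = -3 + (N*(9 - x**2 - 4*x) + (N + x)) = -3 + (N + x + N*(9 - x**2 - 4*x)) = -3 + N + x + N*(9 - x**2 - 4*x))
(389 + 366)*c(36, 5) = (389 + 366)*(-3 + 5 - 2*36 - 1*36*(-12 + 5**2 + 4*5)) = 755*(-3 + 5 - 72 - 1*36*(-12 + 25 + 20)) = 755*(-3 + 5 - 72 - 1*36*33) = 755*(-3 + 5 - 72 - 1188) = 755*(-1258) = -949790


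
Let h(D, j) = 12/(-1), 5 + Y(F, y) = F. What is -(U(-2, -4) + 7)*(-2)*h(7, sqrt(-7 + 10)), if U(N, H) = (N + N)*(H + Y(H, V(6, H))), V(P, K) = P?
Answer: -1416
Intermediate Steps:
Y(F, y) = -5 + F
h(D, j) = -12 (h(D, j) = 12*(-1) = -12)
U(N, H) = 2*N*(-5 + 2*H) (U(N, H) = (N + N)*(H + (-5 + H)) = (2*N)*(-5 + 2*H) = 2*N*(-5 + 2*H))
-(U(-2, -4) + 7)*(-2)*h(7, sqrt(-7 + 10)) = -(2*(-2)*(-5 + 2*(-4)) + 7)*(-2)*(-12) = -(2*(-2)*(-5 - 8) + 7)*(-2)*(-12) = -(2*(-2)*(-13) + 7)*(-2)*(-12) = -(52 + 7)*(-2)*(-12) = -59*(-2)*(-12) = -(-118)*(-12) = -1*1416 = -1416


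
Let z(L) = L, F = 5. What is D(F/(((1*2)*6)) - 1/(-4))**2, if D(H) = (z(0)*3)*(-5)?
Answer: 0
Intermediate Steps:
D(H) = 0 (D(H) = (0*3)*(-5) = 0*(-5) = 0)
D(F/(((1*2)*6)) - 1/(-4))**2 = 0**2 = 0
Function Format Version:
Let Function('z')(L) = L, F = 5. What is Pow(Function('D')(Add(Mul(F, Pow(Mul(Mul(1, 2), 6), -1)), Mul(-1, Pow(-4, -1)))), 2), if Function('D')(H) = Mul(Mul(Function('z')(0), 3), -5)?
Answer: 0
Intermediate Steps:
Function('D')(H) = 0 (Function('D')(H) = Mul(Mul(0, 3), -5) = Mul(0, -5) = 0)
Pow(Function('D')(Add(Mul(F, Pow(Mul(Mul(1, 2), 6), -1)), Mul(-1, Pow(-4, -1)))), 2) = Pow(0, 2) = 0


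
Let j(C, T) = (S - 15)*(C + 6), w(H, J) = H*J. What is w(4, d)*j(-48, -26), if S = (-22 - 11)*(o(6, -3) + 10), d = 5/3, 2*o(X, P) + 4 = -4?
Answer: 59640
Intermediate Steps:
o(X, P) = -4 (o(X, P) = -2 + (½)*(-4) = -2 - 2 = -4)
d = 5/3 (d = 5*(⅓) = 5/3 ≈ 1.6667)
S = -198 (S = (-22 - 11)*(-4 + 10) = -33*6 = -198)
j(C, T) = -1278 - 213*C (j(C, T) = (-198 - 15)*(C + 6) = -213*(6 + C) = -1278 - 213*C)
w(4, d)*j(-48, -26) = (4*(5/3))*(-1278 - 213*(-48)) = 20*(-1278 + 10224)/3 = (20/3)*8946 = 59640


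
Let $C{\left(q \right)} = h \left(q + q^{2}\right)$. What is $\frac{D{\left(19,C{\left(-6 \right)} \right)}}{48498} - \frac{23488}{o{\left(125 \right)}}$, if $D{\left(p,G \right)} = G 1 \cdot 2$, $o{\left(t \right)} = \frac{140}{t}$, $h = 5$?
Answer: $- \frac{1186584050}{56581} \approx -20971.0$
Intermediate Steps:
$C{\left(q \right)} = 5 q + 5 q^{2}$ ($C{\left(q \right)} = 5 \left(q + q^{2}\right) = 5 q + 5 q^{2}$)
$D{\left(p,G \right)} = 2 G$ ($D{\left(p,G \right)} = G 2 = 2 G$)
$\frac{D{\left(19,C{\left(-6 \right)} \right)}}{48498} - \frac{23488}{o{\left(125 \right)}} = \frac{2 \cdot 5 \left(-6\right) \left(1 - 6\right)}{48498} - \frac{23488}{140 \cdot \frac{1}{125}} = 2 \cdot 5 \left(-6\right) \left(-5\right) \frac{1}{48498} - \frac{23488}{140 \cdot \frac{1}{125}} = 2 \cdot 150 \cdot \frac{1}{48498} - \frac{23488}{\frac{28}{25}} = 300 \cdot \frac{1}{48498} - \frac{146800}{7} = \frac{50}{8083} - \frac{146800}{7} = - \frac{1186584050}{56581}$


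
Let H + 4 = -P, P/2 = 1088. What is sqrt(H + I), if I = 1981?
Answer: I*sqrt(199) ≈ 14.107*I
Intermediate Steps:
P = 2176 (P = 2*1088 = 2176)
H = -2180 (H = -4 - 1*2176 = -4 - 2176 = -2180)
sqrt(H + I) = sqrt(-2180 + 1981) = sqrt(-199) = I*sqrt(199)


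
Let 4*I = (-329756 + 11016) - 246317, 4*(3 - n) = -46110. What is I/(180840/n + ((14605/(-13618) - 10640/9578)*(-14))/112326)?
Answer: -7954769678895404800017/883180019416479010 ≈ -9007.0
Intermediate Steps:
n = 23061/2 (n = 3 - ¼*(-46110) = 3 + 23055/2 = 23061/2 ≈ 11531.)
I = -565057/4 (I = ((-329756 + 11016) - 246317)/4 = (-318740 - 246317)/4 = (¼)*(-565057) = -565057/4 ≈ -1.4126e+5)
I/(180840/n + ((14605/(-13618) - 10640/9578)*(-14))/112326) = -565057/(4*(180840/(23061/2) + ((14605/(-13618) - 10640/9578)*(-14))/112326)) = -565057/(4*(180840*(2/23061) + ((14605*(-1/13618) - 10640*1/9578)*(-14))*(1/112326))) = -565057/(4*(120560/7687 + ((-14605/13618 - 5320/4789)*(-14))*(1/112326))) = -565057/(4*(120560/7687 - 142391105/65216602*(-14)*(1/112326))) = -565057/(4*(120560/7687 + (996737735/32608301)*(1/112326))) = -565057/(4*(120560/7687 + 996737735/3662760018126)) = -565057/(4*441590009708239505/28155636259334562) = -565057/4*28155636259334562/441590009708239505 = -7954769678895404800017/883180019416479010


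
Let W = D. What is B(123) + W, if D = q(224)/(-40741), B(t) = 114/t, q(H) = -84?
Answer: 1551602/1670381 ≈ 0.92889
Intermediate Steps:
D = 84/40741 (D = -84/(-40741) = -84*(-1/40741) = 84/40741 ≈ 0.0020618)
W = 84/40741 ≈ 0.0020618
B(123) + W = 114/123 + 84/40741 = 114*(1/123) + 84/40741 = 38/41 + 84/40741 = 1551602/1670381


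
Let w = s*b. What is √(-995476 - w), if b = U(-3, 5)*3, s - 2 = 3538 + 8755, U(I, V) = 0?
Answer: 2*I*√248869 ≈ 997.74*I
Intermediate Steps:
s = 12295 (s = 2 + (3538 + 8755) = 2 + 12293 = 12295)
b = 0 (b = 0*3 = 0)
w = 0 (w = 12295*0 = 0)
√(-995476 - w) = √(-995476 - 1*0) = √(-995476 + 0) = √(-995476) = 2*I*√248869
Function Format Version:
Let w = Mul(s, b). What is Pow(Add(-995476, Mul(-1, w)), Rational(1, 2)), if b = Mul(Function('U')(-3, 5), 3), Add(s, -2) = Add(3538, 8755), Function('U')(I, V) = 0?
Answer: Mul(2, I, Pow(248869, Rational(1, 2))) ≈ Mul(997.74, I)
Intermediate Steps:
s = 12295 (s = Add(2, Add(3538, 8755)) = Add(2, 12293) = 12295)
b = 0 (b = Mul(0, 3) = 0)
w = 0 (w = Mul(12295, 0) = 0)
Pow(Add(-995476, Mul(-1, w)), Rational(1, 2)) = Pow(Add(-995476, Mul(-1, 0)), Rational(1, 2)) = Pow(Add(-995476, 0), Rational(1, 2)) = Pow(-995476, Rational(1, 2)) = Mul(2, I, Pow(248869, Rational(1, 2)))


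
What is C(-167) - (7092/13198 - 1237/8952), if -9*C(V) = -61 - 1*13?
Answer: 1386422297/177222744 ≈ 7.8231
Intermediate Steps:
C(V) = 74/9 (C(V) = -(-61 - 1*13)/9 = -(-61 - 13)/9 = -1/9*(-74) = 74/9)
C(-167) - (7092/13198 - 1237/8952) = 74/9 - (7092/13198 - 1237/8952) = 74/9 - (7092*(1/13198) - 1237*1/8952) = 74/9 - (3546/6599 - 1237/8952) = 74/9 - 1*23580829/59074248 = 74/9 - 23580829/59074248 = 1386422297/177222744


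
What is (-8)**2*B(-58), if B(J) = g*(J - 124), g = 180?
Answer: -2096640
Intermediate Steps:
B(J) = -22320 + 180*J (B(J) = 180*(J - 124) = 180*(-124 + J) = -22320 + 180*J)
(-8)**2*B(-58) = (-8)**2*(-22320 + 180*(-58)) = 64*(-22320 - 10440) = 64*(-32760) = -2096640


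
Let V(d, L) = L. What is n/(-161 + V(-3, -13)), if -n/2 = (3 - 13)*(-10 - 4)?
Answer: 140/87 ≈ 1.6092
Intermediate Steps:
n = -280 (n = -2*(3 - 13)*(-10 - 4) = -(-20)*(-14) = -2*140 = -280)
n/(-161 + V(-3, -13)) = -280/(-161 - 13) = -280/(-174) = -280*(-1/174) = 140/87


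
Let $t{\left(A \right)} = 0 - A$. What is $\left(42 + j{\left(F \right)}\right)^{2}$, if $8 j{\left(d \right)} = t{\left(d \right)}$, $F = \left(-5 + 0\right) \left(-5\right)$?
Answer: $\frac{96721}{64} \approx 1511.3$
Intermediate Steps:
$F = 25$ ($F = \left(-5\right) \left(-5\right) = 25$)
$t{\left(A \right)} = - A$
$j{\left(d \right)} = - \frac{d}{8}$ ($j{\left(d \right)} = \frac{\left(-1\right) d}{8} = - \frac{d}{8}$)
$\left(42 + j{\left(F \right)}\right)^{2} = \left(42 - \frac{25}{8}\right)^{2} = \left(\frac{311}{8}\right)^{2} = \frac{96721}{64}$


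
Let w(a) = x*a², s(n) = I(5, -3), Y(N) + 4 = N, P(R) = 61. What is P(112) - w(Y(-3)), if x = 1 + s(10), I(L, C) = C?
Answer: 159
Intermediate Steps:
Y(N) = -4 + N
s(n) = -3
x = -2 (x = 1 - 3 = -2)
w(a) = -2*a²
P(112) - w(Y(-3)) = 61 - (-2)*(-4 - 3)² = 61 - (-2)*(-7)² = 61 - (-2)*49 = 61 - 1*(-98) = 61 + 98 = 159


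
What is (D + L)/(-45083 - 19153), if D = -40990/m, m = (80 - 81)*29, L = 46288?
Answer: -230557/310474 ≈ -0.74260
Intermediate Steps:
m = -29 (m = -1*29 = -29)
D = 40990/29 (D = -40990/(-29) = -40990*(-1/29) = 40990/29 ≈ 1413.4)
(D + L)/(-45083 - 19153) = (40990/29 + 46288)/(-45083 - 19153) = (1383342/29)/(-64236) = (1383342/29)*(-1/64236) = -230557/310474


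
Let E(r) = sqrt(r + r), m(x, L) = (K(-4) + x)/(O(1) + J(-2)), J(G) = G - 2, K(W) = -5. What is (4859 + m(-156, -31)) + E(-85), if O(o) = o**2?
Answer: 14738/3 + I*sqrt(170) ≈ 4912.7 + 13.038*I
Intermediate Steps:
J(G) = -2 + G
m(x, L) = 5/3 - x/3 (m(x, L) = (-5 + x)/(1**2 + (-2 - 2)) = (-5 + x)/(1 - 4) = (-5 + x)/(-3) = (-5 + x)*(-1/3) = 5/3 - x/3)
E(r) = sqrt(2)*sqrt(r) (E(r) = sqrt(2*r) = sqrt(2)*sqrt(r))
(4859 + m(-156, -31)) + E(-85) = (4859 + (5/3 - 1/3*(-156))) + sqrt(2)*sqrt(-85) = (4859 + (5/3 + 52)) + sqrt(2)*(I*sqrt(85)) = (4859 + 161/3) + I*sqrt(170) = 14738/3 + I*sqrt(170)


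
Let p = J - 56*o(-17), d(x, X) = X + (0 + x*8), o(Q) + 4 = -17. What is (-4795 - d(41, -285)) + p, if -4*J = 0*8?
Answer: -3662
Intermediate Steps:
J = 0 (J = -0*8 = -¼*0 = 0)
o(Q) = -21 (o(Q) = -4 - 17 = -21)
d(x, X) = X + 8*x (d(x, X) = X + (0 + 8*x) = X + 8*x)
p = 1176 (p = 0 - 56*(-21) = 0 + 1176 = 1176)
(-4795 - d(41, -285)) + p = (-4795 - (-285 + 8*41)) + 1176 = (-4795 - (-285 + 328)) + 1176 = (-4795 - 1*43) + 1176 = (-4795 - 43) + 1176 = -4838 + 1176 = -3662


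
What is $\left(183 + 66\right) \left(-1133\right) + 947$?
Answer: $-281170$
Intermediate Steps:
$\left(183 + 66\right) \left(-1133\right) + 947 = 249 \left(-1133\right) + 947 = -282117 + 947 = -281170$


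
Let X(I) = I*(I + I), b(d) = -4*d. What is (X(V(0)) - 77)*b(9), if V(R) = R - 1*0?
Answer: 2772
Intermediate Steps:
V(R) = R (V(R) = R + 0 = R)
X(I) = 2*I² (X(I) = I*(2*I) = 2*I²)
(X(V(0)) - 77)*b(9) = (2*0² - 77)*(-4*9) = (2*0 - 77)*(-36) = (0 - 77)*(-36) = -77*(-36) = 2772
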